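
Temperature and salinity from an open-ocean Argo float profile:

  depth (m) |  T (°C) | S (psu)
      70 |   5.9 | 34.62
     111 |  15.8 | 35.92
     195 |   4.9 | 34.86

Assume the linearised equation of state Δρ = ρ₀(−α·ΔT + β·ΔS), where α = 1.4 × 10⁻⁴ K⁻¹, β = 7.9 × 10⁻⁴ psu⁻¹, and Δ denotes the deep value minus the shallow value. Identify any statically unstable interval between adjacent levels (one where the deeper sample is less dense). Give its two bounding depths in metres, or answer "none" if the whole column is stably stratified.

70–111 m

Evaluate Δρ/ρ₀ = −αΔT + βΔS across each adjacent pair:
  70–111 m: −αΔT+βΔS = −(1.4 × 10⁻⁴)(+9.9)+(7.9 × 10⁻⁴)(+1.30) = -3.6 × 10⁻⁴ → UNSTABLE
  111–195 m: −αΔT+βΔS = −(1.4 × 10⁻⁴)(-10.9)+(7.9 × 10⁻⁴)(-1.06) = 6.9 × 10⁻⁴ → stable
The 70–111 m interval has Δρ < 0: lighter water underlies denser water.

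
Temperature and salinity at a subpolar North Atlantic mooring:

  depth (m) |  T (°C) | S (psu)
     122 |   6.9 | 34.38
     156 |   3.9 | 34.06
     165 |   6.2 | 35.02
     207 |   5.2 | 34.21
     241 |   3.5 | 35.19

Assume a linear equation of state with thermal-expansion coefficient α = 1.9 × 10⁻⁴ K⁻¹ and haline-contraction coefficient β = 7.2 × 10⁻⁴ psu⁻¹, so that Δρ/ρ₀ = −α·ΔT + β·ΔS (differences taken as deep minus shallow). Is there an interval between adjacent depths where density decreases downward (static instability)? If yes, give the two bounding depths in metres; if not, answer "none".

Evaluate Δρ/ρ₀ = −αΔT + βΔS across each adjacent pair:
  122–156 m: −αΔT+βΔS = −(1.9 × 10⁻⁴)(-3.0)+(7.2 × 10⁻⁴)(-0.32) = 3.4 × 10⁻⁴ → stable
  156–165 m: −αΔT+βΔS = −(1.9 × 10⁻⁴)(+2.3)+(7.2 × 10⁻⁴)(+0.96) = 2.5 × 10⁻⁴ → stable
  165–207 m: −αΔT+βΔS = −(1.9 × 10⁻⁴)(-1.0)+(7.2 × 10⁻⁴)(-0.81) = -3.9 × 10⁻⁴ → UNSTABLE
  207–241 m: −αΔT+βΔS = −(1.9 × 10⁻⁴)(-1.7)+(7.2 × 10⁻⁴)(+0.98) = 1.0 × 10⁻³ → stable
The 165–207 m interval has Δρ < 0: lighter water underlies denser water.

165–207 m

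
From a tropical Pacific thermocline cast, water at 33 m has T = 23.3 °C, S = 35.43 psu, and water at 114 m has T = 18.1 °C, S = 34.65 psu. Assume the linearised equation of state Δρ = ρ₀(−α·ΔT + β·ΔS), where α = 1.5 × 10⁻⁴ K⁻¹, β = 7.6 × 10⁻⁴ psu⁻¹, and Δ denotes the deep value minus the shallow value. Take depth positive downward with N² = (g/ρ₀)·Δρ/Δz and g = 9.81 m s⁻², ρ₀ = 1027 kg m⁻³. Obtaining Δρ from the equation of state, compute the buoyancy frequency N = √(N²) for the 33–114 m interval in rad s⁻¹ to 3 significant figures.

ΔT = -5.2 K, ΔS = -0.78 psu (deep − shallow).
Δρ/ρ₀ = −αΔT + βΔS = 7.80 × 10⁻⁴ − 5.928 × 10⁻⁴ = 1.872 × 10⁻⁴, so Δρ ≈ 0.1923 kg m⁻³.
N² = (g/ρ₀)·Δρ/Δz = g·(Δρ/ρ₀)/Δz = 9.81 × 1.872 × 10⁻⁴ / 81 = 2.2672 × 10⁻⁵ s⁻².
N = √(2.2672 × 10⁻⁵) = 4.7615 × 10⁻³ rad s⁻¹ ≈ 4.76 × 10⁻³ rad s⁻¹.

4.76 × 10⁻³ rad s⁻¹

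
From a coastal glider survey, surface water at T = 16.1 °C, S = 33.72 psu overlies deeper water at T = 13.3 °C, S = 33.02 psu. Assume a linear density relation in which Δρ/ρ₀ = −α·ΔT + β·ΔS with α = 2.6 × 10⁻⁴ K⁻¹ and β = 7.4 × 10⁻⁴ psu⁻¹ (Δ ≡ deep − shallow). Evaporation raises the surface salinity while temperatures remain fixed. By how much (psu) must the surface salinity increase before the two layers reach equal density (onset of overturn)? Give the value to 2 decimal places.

0.28 psu

Neutral buoyancy requires −α(T_deep − T_surf) + β(S_deep − S_surf′) = 0.
S_surf′ = S_deep − (α/β)·ΔT = 33.02 − (2.6 × 10⁻⁴/7.4 × 10⁻⁴)·(-2.8) = 34.0038 psu.
Increase required: 34.0038 − 33.72 = 0.2838 psu.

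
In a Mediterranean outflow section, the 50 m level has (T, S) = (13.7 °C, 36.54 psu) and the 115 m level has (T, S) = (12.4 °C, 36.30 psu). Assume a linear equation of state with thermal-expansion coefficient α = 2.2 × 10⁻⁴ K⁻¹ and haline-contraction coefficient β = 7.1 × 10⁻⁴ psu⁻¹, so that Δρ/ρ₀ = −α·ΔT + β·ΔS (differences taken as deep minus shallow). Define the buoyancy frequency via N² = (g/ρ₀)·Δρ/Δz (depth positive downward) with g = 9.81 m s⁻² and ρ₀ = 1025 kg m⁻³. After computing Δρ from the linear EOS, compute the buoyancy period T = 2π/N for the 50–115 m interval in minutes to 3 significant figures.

ΔT = -1.3 K, ΔS = -0.24 psu (deep − shallow).
Δρ/ρ₀ = −αΔT + βΔS = 2.86 × 10⁻⁴ − 1.704 × 10⁻⁴ = 1.156 × 10⁻⁴, so Δρ ≈ 0.1185 kg m⁻³.
N² = (g/ρ₀)·Δρ/Δz = g·(Δρ/ρ₀)/Δz = 9.81 × 1.156 × 10⁻⁴ / 65 = 1.7447 × 10⁻⁵ s⁻².
N = √(1.7447 × 10⁻⁵) = 4.1770 × 10⁻³ rad s⁻¹ → T = 2π/N = 1.5042 × 10³ s = 25.070 min ≈ 25.1 min.

25.1 min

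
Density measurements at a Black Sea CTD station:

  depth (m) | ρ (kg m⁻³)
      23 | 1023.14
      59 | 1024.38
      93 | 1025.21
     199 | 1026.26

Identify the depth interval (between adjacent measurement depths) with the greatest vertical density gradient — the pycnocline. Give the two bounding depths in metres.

Compute the density gradient over each adjacent pair:
  23–59 m: Δρ/Δz = 1.24/36 = 0.034 kg m⁻⁴
  59–93 m: Δρ/Δz = 0.83/34 = 0.024 kg m⁻⁴
  93–199 m: Δρ/Δz = 1.05/106 = 9.9 × 10⁻³ kg m⁻⁴
The largest gradient is in the 23–59 m interval — the pycnocline.

23–59 m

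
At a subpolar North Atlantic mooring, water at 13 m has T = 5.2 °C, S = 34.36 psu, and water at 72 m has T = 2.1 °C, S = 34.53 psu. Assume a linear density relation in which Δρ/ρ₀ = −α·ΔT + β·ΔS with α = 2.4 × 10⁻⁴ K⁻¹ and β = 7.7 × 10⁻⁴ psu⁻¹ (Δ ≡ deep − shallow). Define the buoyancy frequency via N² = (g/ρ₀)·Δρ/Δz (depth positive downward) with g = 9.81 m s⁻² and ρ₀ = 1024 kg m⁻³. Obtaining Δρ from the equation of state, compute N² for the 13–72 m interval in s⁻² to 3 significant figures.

1.45 × 10⁻⁴ s⁻²

ΔT = -3.1 K, ΔS = +0.17 psu (deep − shallow).
Δρ/ρ₀ = −αΔT + βΔS = 7.44 × 10⁻⁴ + 1.309 × 10⁻⁴ = 8.749 × 10⁻⁴, so Δρ ≈ 0.8959 kg m⁻³.
N² = (g/ρ₀)·Δρ/Δz = g·(Δρ/ρ₀)/Δz = 9.81 × 8.749 × 10⁻⁴ / 59 = 1.4547 × 10⁻⁴ s⁻² ≈ 1.45 × 10⁻⁴ s⁻².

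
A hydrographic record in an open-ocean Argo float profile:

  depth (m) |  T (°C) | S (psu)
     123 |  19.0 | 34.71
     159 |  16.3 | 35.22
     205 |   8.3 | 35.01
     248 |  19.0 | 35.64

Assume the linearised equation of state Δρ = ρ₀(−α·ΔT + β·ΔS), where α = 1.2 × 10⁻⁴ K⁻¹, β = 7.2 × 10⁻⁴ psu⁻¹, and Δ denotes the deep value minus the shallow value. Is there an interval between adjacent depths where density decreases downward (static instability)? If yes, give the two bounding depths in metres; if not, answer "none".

205–248 m

Evaluate Δρ/ρ₀ = −αΔT + βΔS across each adjacent pair:
  123–159 m: −αΔT+βΔS = −(1.2 × 10⁻⁴)(-2.7)+(7.2 × 10⁻⁴)(+0.51) = 6.9 × 10⁻⁴ → stable
  159–205 m: −αΔT+βΔS = −(1.2 × 10⁻⁴)(-8.0)+(7.2 × 10⁻⁴)(-0.21) = 8.1 × 10⁻⁴ → stable
  205–248 m: −αΔT+βΔS = −(1.2 × 10⁻⁴)(+10.7)+(7.2 × 10⁻⁴)(+0.63) = -8.3 × 10⁻⁴ → UNSTABLE
The 205–248 m interval has Δρ < 0: lighter water underlies denser water.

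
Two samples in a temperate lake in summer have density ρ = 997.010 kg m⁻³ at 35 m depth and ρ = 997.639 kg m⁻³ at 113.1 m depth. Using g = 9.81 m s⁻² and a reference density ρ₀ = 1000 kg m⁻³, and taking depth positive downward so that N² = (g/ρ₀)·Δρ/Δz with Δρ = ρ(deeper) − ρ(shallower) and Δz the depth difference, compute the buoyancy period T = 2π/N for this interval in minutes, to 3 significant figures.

Δρ = 997.639 − 997.010 = 0.629 kg m⁻³ over Δz = 113.1 − 35 = 78.1 m.
N² = (9.81/1000) × (0.629/78.1) = 7.9008 × 10⁻⁵ s⁻².
N = √(7.9008 × 10⁻⁵) = 8.8886 × 10⁻³ rad s⁻¹, so T = 2π/N = 706.88 s = 11.781 min ≈ 11.8 min.

11.8 min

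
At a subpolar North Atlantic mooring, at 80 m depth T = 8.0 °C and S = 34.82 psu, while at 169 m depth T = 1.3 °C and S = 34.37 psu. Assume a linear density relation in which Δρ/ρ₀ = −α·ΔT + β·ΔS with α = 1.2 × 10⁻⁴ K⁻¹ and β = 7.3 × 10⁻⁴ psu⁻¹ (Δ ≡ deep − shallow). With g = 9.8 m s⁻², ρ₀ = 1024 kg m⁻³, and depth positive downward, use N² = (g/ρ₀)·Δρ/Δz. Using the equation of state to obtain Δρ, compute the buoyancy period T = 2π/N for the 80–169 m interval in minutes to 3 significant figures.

14.5 min

ΔT = -6.7 K, ΔS = -0.45 psu (deep − shallow).
Δρ/ρ₀ = −αΔT + βΔS = 8.04 × 10⁻⁴ − 3.285 × 10⁻⁴ = 4.755 × 10⁻⁴, so Δρ ≈ 0.4869 kg m⁻³.
N² = (g/ρ₀)·Δρ/Δz = g·(Δρ/ρ₀)/Δz = 9.8 × 4.755 × 10⁻⁴ / 89 = 5.2358 × 10⁻⁵ s⁻².
N = √(5.2358 × 10⁻⁵) = 7.2359 × 10⁻³ rad s⁻¹ → T = 2π/N = 868.34 s = 14.472 min ≈ 14.5 min.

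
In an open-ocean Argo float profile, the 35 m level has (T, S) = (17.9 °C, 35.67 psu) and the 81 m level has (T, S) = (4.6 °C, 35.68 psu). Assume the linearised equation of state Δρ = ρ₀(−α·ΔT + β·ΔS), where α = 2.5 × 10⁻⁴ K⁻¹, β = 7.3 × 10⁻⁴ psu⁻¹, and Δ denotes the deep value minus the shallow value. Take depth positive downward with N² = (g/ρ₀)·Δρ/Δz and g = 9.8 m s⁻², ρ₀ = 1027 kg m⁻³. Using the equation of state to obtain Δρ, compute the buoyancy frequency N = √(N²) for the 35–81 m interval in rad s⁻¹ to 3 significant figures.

ΔT = -13.3 K, ΔS = +0.01 psu (deep − shallow).
Δρ/ρ₀ = −αΔT + βΔS = 3.325 × 10⁻³ + 7.30 × 10⁻⁶ = 3.3323 × 10⁻³, so Δρ ≈ 3.422 kg m⁻³.
N² = (g/ρ₀)·Δρ/Δz = g·(Δρ/ρ₀)/Δz = 9.8 × 3.3323 × 10⁻³ / 46 = 7.0992 × 10⁻⁴ s⁻².
N = √(7.0992 × 10⁻⁴) = 0.026644 rad s⁻¹ ≈ 0.0266 rad s⁻¹.

0.0266 rad s⁻¹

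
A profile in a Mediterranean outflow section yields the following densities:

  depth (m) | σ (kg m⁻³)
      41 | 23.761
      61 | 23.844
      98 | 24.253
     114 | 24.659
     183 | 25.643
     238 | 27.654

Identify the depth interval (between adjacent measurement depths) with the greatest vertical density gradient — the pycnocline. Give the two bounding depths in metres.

Compute the density gradient over each adjacent pair:
  41–61 m: Δρ/Δz = 0.083/20 = 4.2 × 10⁻³ kg m⁻⁴
  61–98 m: Δρ/Δz = 0.409/37 = 0.011 kg m⁻⁴
  98–114 m: Δρ/Δz = 0.406/16 = 0.025 kg m⁻⁴
  114–183 m: Δρ/Δz = 0.984/69 = 0.014 kg m⁻⁴
  183–238 m: Δρ/Δz = 2.011/55 = 0.037 kg m⁻⁴
The largest gradient is in the 183–238 m interval — the pycnocline.

183–238 m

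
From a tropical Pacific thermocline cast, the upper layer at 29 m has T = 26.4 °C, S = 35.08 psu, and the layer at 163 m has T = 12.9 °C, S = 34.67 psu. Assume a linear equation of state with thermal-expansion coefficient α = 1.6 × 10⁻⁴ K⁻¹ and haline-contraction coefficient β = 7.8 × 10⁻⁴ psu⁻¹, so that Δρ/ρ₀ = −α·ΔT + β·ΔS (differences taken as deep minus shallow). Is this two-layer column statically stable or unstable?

ΔT = 12.9 − 26.4 = -13.5 K and ΔS = 34.67 − 35.08 = -0.41 psu (deep − shallow).
−αΔT = 2.16 × 10⁻³; βΔS = -3.198 × 10⁻⁴; sum Δρ/ρ₀ = 1.8402 × 10⁻³.
Δρ/ρ₀ > 0, so Δρ > 0: deeper water is denser → statically stable.

stable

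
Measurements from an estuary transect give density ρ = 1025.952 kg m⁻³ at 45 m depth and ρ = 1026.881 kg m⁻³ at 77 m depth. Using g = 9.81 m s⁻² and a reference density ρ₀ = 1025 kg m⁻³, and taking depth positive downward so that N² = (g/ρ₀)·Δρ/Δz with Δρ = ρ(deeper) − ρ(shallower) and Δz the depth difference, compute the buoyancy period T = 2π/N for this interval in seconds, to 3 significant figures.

377 s

Δρ = 1026.881 − 1025.952 = 0.929 kg m⁻³ over Δz = 77 − 45 = 32 m.
N² = (9.81/1025) × (0.929/32) = 2.7785 × 10⁻⁴ s⁻².
N = √(2.7785 × 10⁻⁴) = 0.016669 rad s⁻¹, so T = 2π/N = 376.94 s ≈ 377 s.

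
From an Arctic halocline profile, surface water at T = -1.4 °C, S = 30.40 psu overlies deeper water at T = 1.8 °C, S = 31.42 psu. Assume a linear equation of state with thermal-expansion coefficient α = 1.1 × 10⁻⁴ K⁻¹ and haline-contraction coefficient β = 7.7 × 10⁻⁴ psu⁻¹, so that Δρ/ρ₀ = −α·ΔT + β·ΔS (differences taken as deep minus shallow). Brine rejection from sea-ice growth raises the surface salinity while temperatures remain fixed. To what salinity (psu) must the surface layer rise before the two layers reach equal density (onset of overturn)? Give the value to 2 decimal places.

30.96 psu

Neutral buoyancy requires −α(T_deep − T_surf) + β(S_deep − S_surf′) = 0.
S_surf′ = S_deep − (α/β)·ΔT = 31.42 − (1.1 × 10⁻⁴/7.7 × 10⁻⁴)·(+3.2) = 30.9629 psu.
Increase required: 30.9629 − 30.40 = 0.5629 psu.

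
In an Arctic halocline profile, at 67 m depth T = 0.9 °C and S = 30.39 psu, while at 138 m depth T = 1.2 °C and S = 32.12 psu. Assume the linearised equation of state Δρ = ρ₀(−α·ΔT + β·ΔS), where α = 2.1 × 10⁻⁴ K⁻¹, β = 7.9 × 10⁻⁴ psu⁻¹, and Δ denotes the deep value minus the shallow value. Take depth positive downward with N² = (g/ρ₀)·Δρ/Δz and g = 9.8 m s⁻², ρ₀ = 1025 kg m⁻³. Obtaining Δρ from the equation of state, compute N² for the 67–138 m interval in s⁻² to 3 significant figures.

ΔT = +0.3 K, ΔS = +1.73 psu (deep − shallow).
Δρ/ρ₀ = −αΔT + βΔS = -6.30 × 10⁻⁵ + 1.3667 × 10⁻³ = 1.3037 × 10⁻³, so Δρ ≈ 1.336 kg m⁻³.
N² = (g/ρ₀)·Δρ/Δz = g·(Δρ/ρ₀)/Δz = 9.8 × 1.3037 × 10⁻³ / 71 = 1.7995 × 10⁻⁴ s⁻² ≈ 1.80 × 10⁻⁴ s⁻².

1.80 × 10⁻⁴ s⁻²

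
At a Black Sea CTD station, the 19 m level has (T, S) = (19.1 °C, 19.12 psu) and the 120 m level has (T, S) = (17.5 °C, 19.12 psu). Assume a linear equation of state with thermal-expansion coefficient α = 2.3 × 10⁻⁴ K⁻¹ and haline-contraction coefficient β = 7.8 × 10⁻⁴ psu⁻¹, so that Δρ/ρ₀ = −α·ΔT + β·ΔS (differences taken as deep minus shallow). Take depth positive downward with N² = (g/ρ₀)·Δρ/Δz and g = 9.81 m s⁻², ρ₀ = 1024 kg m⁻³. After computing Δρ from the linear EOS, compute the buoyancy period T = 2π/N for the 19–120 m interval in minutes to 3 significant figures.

ΔT = -1.6 K, ΔS = +0.00 psu (deep − shallow).
Δρ/ρ₀ = −αΔT + βΔS = 3.68 × 10⁻⁴ + 0 = 3.68 × 10⁻⁴, so Δρ ≈ 0.3768 kg m⁻³.
N² = (g/ρ₀)·Δρ/Δz = g·(Δρ/ρ₀)/Δz = 9.81 × 3.68 × 10⁻⁴ / 101 = 3.5743 × 10⁻⁵ s⁻².
N = √(3.5743 × 10⁻⁵) = 5.9785 × 10⁻³ rad s⁻¹ → T = 2π/N = 1.0510 × 10³ s = 17.517 min ≈ 17.5 min.

17.5 min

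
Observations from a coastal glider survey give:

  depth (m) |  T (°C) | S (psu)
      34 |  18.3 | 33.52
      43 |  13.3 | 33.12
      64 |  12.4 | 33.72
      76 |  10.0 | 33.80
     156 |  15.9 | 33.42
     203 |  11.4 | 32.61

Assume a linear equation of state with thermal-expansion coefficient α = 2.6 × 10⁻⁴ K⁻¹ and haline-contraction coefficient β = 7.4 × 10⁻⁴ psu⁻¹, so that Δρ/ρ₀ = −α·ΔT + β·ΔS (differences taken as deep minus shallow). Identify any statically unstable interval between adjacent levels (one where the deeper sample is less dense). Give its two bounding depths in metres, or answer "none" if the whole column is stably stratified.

76–156 m

Evaluate Δρ/ρ₀ = −αΔT + βΔS across each adjacent pair:
  34–43 m: −αΔT+βΔS = −(2.6 × 10⁻⁴)(-5.0)+(7.4 × 10⁻⁴)(-0.40) = 1.0 × 10⁻³ → stable
  43–64 m: −αΔT+βΔS = −(2.6 × 10⁻⁴)(-0.9)+(7.4 × 10⁻⁴)(+0.60) = 6.8 × 10⁻⁴ → stable
  64–76 m: −αΔT+βΔS = −(2.6 × 10⁻⁴)(-2.4)+(7.4 × 10⁻⁴)(+0.08) = 6.8 × 10⁻⁴ → stable
  76–156 m: −αΔT+βΔS = −(2.6 × 10⁻⁴)(+5.9)+(7.4 × 10⁻⁴)(-0.38) = -1.8 × 10⁻³ → UNSTABLE
  156–203 m: −αΔT+βΔS = −(2.6 × 10⁻⁴)(-4.5)+(7.4 × 10⁻⁴)(-0.81) = 5.7 × 10⁻⁴ → stable
The 76–156 m interval has Δρ < 0: lighter water underlies denser water.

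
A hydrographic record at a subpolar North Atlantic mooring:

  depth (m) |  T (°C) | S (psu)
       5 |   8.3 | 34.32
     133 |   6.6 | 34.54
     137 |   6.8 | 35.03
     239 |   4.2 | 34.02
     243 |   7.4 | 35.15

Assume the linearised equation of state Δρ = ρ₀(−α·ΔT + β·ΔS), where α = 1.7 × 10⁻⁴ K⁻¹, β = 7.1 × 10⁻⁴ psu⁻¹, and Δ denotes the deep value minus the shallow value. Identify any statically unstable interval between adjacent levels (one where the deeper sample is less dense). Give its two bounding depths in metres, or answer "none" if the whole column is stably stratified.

137–239 m

Evaluate Δρ/ρ₀ = −αΔT + βΔS across each adjacent pair:
  5–133 m: −αΔT+βΔS = −(1.7 × 10⁻⁴)(-1.7)+(7.1 × 10⁻⁴)(+0.22) = 4.5 × 10⁻⁴ → stable
  133–137 m: −αΔT+βΔS = −(1.7 × 10⁻⁴)(+0.2)+(7.1 × 10⁻⁴)(+0.49) = 3.1 × 10⁻⁴ → stable
  137–239 m: −αΔT+βΔS = −(1.7 × 10⁻⁴)(-2.6)+(7.1 × 10⁻⁴)(-1.01) = -2.8 × 10⁻⁴ → UNSTABLE
  239–243 m: −αΔT+βΔS = −(1.7 × 10⁻⁴)(+3.2)+(7.1 × 10⁻⁴)(+1.13) = 2.6 × 10⁻⁴ → stable
The 137–239 m interval has Δρ < 0: lighter water underlies denser water.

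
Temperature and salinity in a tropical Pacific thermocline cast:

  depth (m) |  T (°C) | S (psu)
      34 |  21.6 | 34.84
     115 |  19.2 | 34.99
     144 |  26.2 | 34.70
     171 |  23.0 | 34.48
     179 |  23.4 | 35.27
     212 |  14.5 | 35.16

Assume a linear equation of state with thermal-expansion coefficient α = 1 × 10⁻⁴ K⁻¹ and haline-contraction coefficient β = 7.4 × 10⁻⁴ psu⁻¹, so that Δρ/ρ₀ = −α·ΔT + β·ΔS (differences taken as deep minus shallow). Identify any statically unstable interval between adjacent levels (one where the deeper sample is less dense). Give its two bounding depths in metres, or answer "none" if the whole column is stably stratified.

115–144 m

Evaluate Δρ/ρ₀ = −αΔT + βΔS across each adjacent pair:
  34–115 m: −αΔT+βΔS = −(1 × 10⁻⁴)(-2.4)+(7.4 × 10⁻⁴)(+0.15) = 3.5 × 10⁻⁴ → stable
  115–144 m: −αΔT+βΔS = −(1 × 10⁻⁴)(+7.0)+(7.4 × 10⁻⁴)(-0.29) = -9.1 × 10⁻⁴ → UNSTABLE
  144–171 m: −αΔT+βΔS = −(1 × 10⁻⁴)(-3.2)+(7.4 × 10⁻⁴)(-0.22) = 1.6 × 10⁻⁴ → stable
  171–179 m: −αΔT+βΔS = −(1 × 10⁻⁴)(+0.4)+(7.4 × 10⁻⁴)(+0.79) = 5.4 × 10⁻⁴ → stable
  179–212 m: −αΔT+βΔS = −(1 × 10⁻⁴)(-8.9)+(7.4 × 10⁻⁴)(-0.11) = 8.1 × 10⁻⁴ → stable
The 115–144 m interval has Δρ < 0: lighter water underlies denser water.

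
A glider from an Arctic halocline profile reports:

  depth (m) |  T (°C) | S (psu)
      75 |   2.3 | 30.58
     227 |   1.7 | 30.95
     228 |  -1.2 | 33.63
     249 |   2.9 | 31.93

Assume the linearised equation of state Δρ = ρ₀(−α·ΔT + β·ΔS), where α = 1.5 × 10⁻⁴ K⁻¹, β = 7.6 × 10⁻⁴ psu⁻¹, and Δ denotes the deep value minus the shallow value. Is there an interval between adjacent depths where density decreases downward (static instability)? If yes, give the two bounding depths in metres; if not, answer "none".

228–249 m

Evaluate Δρ/ρ₀ = −αΔT + βΔS across each adjacent pair:
  75–227 m: −αΔT+βΔS = −(1.5 × 10⁻⁴)(-0.6)+(7.6 × 10⁻⁴)(+0.37) = 3.7 × 10⁻⁴ → stable
  227–228 m: −αΔT+βΔS = −(1.5 × 10⁻⁴)(-2.9)+(7.6 × 10⁻⁴)(+2.68) = 2.5 × 10⁻³ → stable
  228–249 m: −αΔT+βΔS = −(1.5 × 10⁻⁴)(+4.1)+(7.6 × 10⁻⁴)(-1.70) = -1.9 × 10⁻³ → UNSTABLE
The 228–249 m interval has Δρ < 0: lighter water underlies denser water.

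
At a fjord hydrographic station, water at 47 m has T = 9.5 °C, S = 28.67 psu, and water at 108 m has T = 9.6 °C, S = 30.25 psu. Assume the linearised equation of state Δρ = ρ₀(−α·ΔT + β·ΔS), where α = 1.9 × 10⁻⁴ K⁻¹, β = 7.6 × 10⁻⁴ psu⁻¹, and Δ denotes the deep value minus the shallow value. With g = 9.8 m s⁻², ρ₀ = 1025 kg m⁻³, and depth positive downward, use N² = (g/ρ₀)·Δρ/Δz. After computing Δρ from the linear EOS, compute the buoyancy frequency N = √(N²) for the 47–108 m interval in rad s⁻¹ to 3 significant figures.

ΔT = +0.1 K, ΔS = +1.58 psu (deep − shallow).
Δρ/ρ₀ = −αΔT + βΔS = -1.90 × 10⁻⁵ + 1.2008 × 10⁻³ = 1.1818 × 10⁻³, so Δρ ≈ 1.211 kg m⁻³.
N² = (g/ρ₀)·Δρ/Δz = g·(Δρ/ρ₀)/Δz = 9.8 × 1.1818 × 10⁻³ / 61 = 1.8986 × 10⁻⁴ s⁻².
N = √(1.8986 × 10⁻⁴) = 0.013779 rad s⁻¹ ≈ 0.0138 rad s⁻¹.

0.0138 rad s⁻¹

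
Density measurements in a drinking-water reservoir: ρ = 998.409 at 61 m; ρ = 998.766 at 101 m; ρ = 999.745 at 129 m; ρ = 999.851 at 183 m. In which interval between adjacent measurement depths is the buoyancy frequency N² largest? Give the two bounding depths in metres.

Compute the density gradient over each adjacent pair:
  61–101 m: Δρ/Δz = 0.357/40 = 8.9 × 10⁻³ kg m⁻⁴
  101–129 m: Δρ/Δz = 0.979/28 = 0.035 kg m⁻⁴
  129–183 m: Δρ/Δz = 0.106/54 = 2.0 × 10⁻³ kg m⁻⁴
The largest gradient is in the 101–129 m interval — the pycnocline.

101–129 m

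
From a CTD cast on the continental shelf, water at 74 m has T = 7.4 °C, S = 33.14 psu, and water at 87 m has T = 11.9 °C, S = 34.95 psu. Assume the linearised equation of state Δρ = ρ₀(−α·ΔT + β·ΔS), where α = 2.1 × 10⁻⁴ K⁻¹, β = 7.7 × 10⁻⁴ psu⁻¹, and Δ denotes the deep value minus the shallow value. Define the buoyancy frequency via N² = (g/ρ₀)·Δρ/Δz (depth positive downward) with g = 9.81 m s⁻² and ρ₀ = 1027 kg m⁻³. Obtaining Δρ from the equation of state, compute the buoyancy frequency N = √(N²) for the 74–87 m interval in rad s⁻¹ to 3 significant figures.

ΔT = +4.5 K, ΔS = +1.81 psu (deep − shallow).
Δρ/ρ₀ = −αΔT + βΔS = -9.45 × 10⁻⁴ + 1.3937 × 10⁻³ = 4.487 × 10⁻⁴, so Δρ ≈ 0.4608 kg m⁻³.
N² = (g/ρ₀)·Δρ/Δz = g·(Δρ/ρ₀)/Δz = 9.81 × 4.487 × 10⁻⁴ / 13 = 3.3860 × 10⁻⁴ s⁻².
N = √(3.3860 × 10⁻⁴) = 0.018401 rad s⁻¹ ≈ 0.0184 rad s⁻¹.

0.0184 rad s⁻¹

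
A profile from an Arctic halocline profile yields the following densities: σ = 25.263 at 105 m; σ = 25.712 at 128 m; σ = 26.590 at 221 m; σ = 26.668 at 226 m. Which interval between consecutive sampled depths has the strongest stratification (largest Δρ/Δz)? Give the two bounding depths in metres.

105–128 m

Compute the density gradient over each adjacent pair:
  105–128 m: Δρ/Δz = 0.449/23 = 0.020 kg m⁻⁴
  128–221 m: Δρ/Δz = 0.878/93 = 9.4 × 10⁻³ kg m⁻⁴
  221–226 m: Δρ/Δz = 0.078/5 = 0.016 kg m⁻⁴
The largest gradient is in the 105–128 m interval — the pycnocline.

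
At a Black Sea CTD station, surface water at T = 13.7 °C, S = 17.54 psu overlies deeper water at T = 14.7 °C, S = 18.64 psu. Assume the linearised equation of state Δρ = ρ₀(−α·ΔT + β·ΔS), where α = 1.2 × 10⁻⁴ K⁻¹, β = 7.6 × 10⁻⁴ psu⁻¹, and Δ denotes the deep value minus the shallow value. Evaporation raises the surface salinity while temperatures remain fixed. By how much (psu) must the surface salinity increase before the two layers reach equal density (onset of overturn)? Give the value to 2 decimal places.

0.94 psu

Neutral buoyancy requires −α(T_deep − T_surf) + β(S_deep − S_surf′) = 0.
S_surf′ = S_deep − (α/β)·ΔT = 18.64 − (1.2 × 10⁻⁴/7.6 × 10⁻⁴)·(+1.0) = 18.4821 psu.
Increase required: 18.4821 − 17.54 = 0.9421 psu.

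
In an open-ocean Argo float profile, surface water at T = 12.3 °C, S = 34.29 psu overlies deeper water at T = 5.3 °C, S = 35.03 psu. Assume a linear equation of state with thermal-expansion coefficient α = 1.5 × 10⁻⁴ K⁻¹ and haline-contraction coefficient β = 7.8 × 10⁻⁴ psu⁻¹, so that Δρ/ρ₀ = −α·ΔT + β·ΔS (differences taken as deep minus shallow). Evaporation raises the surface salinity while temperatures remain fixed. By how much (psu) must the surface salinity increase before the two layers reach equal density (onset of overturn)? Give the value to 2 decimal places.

Neutral buoyancy requires −α(T_deep − T_surf) + β(S_deep − S_surf′) = 0.
S_surf′ = S_deep − (α/β)·ΔT = 35.03 − (1.5 × 10⁻⁴/7.8 × 10⁻⁴)·(-7.0) = 36.3762 psu.
Increase required: 36.3762 − 34.29 = 2.0862 psu.

2.09 psu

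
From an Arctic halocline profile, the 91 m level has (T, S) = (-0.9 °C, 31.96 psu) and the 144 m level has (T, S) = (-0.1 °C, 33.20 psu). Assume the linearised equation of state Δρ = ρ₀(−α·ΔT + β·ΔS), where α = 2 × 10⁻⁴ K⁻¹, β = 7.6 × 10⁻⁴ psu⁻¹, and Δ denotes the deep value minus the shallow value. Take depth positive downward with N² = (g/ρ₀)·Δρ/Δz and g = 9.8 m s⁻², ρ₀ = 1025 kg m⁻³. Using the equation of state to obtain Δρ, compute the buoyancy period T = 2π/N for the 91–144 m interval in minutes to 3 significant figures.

ΔT = +0.8 K, ΔS = +1.24 psu (deep − shallow).
Δρ/ρ₀ = −αΔT + βΔS = -1.60 × 10⁻⁴ + 9.424 × 10⁻⁴ = 7.824 × 10⁻⁴, so Δρ ≈ 0.8020 kg m⁻³.
N² = (g/ρ₀)·Δρ/Δz = g·(Δρ/ρ₀)/Δz = 9.8 × 7.824 × 10⁻⁴ / 53 = 1.4467 × 10⁻⁴ s⁻².
N = √(1.4467 × 10⁻⁴) = 0.012028 rad s⁻¹ → T = 2π/N = 522.38 s = 8.7063 min ≈ 8.71 min.

8.71 min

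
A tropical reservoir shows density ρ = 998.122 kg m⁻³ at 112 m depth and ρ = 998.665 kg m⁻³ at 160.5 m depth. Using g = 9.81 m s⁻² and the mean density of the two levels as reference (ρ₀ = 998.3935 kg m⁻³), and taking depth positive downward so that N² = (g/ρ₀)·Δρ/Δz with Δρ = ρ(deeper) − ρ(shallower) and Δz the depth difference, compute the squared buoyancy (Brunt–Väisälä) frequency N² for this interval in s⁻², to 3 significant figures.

Δρ = 998.665 − 998.122 = 0.543 kg m⁻³ over Δz = 160.5 − 112 = 48.5 m.
N² = (9.81/998.3935) × (0.543/48.5) = 1.1001 × 10⁻⁴ s⁻² ≈ 1.10 × 10⁻⁴ s⁻².
A positive N² confirms static stability across the interval.

1.10 × 10⁻⁴ s⁻²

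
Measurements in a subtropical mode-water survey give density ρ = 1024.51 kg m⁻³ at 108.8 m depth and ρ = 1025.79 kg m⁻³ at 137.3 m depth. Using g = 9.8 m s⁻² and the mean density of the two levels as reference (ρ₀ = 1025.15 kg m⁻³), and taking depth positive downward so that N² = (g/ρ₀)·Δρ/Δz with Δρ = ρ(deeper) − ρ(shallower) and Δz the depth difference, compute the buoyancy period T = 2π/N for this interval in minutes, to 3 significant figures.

5.05 min

Δρ = 1025.79 − 1024.51 = 1.28 kg m⁻³ over Δz = 137.3 − 108.8 = 28.5 m.
N² = (9.8/1025.15) × (1.28/28.5) = 4.2934 × 10⁻⁴ s⁻².
N = √(4.2934 × 10⁻⁴) = 0.020721 rad s⁻¹, so T = 2π/N = 303.23 s = 5.0538 min ≈ 5.05 min.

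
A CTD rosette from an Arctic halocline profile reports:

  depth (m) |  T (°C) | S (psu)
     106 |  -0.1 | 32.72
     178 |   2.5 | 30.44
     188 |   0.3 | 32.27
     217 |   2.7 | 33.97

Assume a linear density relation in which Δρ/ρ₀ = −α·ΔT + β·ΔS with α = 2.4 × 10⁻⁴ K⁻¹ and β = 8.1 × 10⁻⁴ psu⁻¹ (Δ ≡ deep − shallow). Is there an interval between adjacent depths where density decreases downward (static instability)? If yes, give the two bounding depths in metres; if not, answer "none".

106–178 m

Evaluate Δρ/ρ₀ = −αΔT + βΔS across each adjacent pair:
  106–178 m: −αΔT+βΔS = −(2.4 × 10⁻⁴)(+2.6)+(8.1 × 10⁻⁴)(-2.28) = -2.5 × 10⁻³ → UNSTABLE
  178–188 m: −αΔT+βΔS = −(2.4 × 10⁻⁴)(-2.2)+(8.1 × 10⁻⁴)(+1.83) = 2.0 × 10⁻³ → stable
  188–217 m: −αΔT+βΔS = −(2.4 × 10⁻⁴)(+2.4)+(8.1 × 10⁻⁴)(+1.70) = 8.0 × 10⁻⁴ → stable
The 106–178 m interval has Δρ < 0: lighter water underlies denser water.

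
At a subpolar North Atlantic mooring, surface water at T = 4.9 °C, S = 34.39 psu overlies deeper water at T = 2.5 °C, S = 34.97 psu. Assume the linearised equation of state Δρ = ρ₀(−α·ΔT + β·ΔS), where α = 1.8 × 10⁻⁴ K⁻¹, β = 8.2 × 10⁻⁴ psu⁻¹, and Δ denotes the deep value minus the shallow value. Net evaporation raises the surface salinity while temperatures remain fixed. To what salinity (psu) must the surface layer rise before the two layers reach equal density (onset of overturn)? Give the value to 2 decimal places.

Neutral buoyancy requires −α(T_deep − T_surf) + β(S_deep − S_surf′) = 0.
S_surf′ = S_deep − (α/β)·ΔT = 34.97 − (1.8 × 10⁻⁴/8.2 × 10⁻⁴)·(-2.4) = 35.4968 psu.
Increase required: 35.4968 − 34.39 = 1.1068 psu.

35.50 psu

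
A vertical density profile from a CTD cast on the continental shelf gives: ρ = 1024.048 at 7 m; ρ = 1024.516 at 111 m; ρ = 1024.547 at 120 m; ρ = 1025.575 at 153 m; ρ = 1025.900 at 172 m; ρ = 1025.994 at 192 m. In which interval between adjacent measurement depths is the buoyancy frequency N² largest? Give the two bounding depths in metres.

Compute the density gradient over each adjacent pair:
  7–111 m: Δρ/Δz = 0.468/104 = 4.5 × 10⁻³ kg m⁻⁴
  111–120 m: Δρ/Δz = 0.031/9 = 3.4 × 10⁻³ kg m⁻⁴
  120–153 m: Δρ/Δz = 1.028/33 = 0.031 kg m⁻⁴
  153–172 m: Δρ/Δz = 0.325/19 = 0.017 kg m⁻⁴
  172–192 m: Δρ/Δz = 0.094/20 = 4.7 × 10⁻³ kg m⁻⁴
The largest gradient is in the 120–153 m interval — the pycnocline.

120–153 m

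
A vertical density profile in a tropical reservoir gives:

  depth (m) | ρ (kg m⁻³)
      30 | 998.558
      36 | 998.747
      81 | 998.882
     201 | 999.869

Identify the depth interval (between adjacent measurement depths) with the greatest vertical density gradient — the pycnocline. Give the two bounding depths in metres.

Compute the density gradient over each adjacent pair:
  30–36 m: Δρ/Δz = 0.189/6 = 0.032 kg m⁻⁴
  36–81 m: Δρ/Δz = 0.135/45 = 3.0 × 10⁻³ kg m⁻⁴
  81–201 m: Δρ/Δz = 0.987/120 = 8.2 × 10⁻³ kg m⁻⁴
The largest gradient is in the 30–36 m interval — the pycnocline.

30–36 m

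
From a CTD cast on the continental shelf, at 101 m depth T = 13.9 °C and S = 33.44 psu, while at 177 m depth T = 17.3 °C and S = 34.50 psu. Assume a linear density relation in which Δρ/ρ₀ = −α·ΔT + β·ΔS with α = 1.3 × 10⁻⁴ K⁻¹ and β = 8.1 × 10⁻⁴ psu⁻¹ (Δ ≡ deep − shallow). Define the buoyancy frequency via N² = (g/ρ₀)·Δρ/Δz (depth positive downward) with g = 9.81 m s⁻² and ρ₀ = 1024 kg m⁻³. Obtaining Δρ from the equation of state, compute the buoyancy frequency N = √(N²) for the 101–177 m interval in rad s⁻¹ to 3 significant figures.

7.33 × 10⁻³ rad s⁻¹

ΔT = +3.4 K, ΔS = +1.06 psu (deep − shallow).
Δρ/ρ₀ = −αΔT + βΔS = -4.42 × 10⁻⁴ + 8.586 × 10⁻⁴ = 4.166 × 10⁻⁴, so Δρ ≈ 0.4266 kg m⁻³.
N² = (g/ρ₀)·Δρ/Δz = g·(Δρ/ρ₀)/Δz = 9.81 × 4.166 × 10⁻⁴ / 76 = 5.3774 × 10⁻⁵ s⁻².
N = √(5.3774 × 10⁻⁵) = 7.3331 × 10⁻³ rad s⁻¹ ≈ 7.33 × 10⁻³ rad s⁻¹.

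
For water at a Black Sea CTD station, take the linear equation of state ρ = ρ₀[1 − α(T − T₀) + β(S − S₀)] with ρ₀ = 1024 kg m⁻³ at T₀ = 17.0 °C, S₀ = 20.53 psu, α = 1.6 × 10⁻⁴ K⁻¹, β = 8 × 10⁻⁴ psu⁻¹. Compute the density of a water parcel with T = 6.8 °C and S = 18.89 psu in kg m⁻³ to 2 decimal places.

T − T₀ = -10.2 K, S − S₀ = -1.64 psu.
Bracket = 1 − α·(-10.2) + β·(-1.64) = 1 + (3.20 × 10⁻⁴) = 1.0003200.
ρ = 1024 × 1.0003200 = 1024.33 kg m⁻³.

1024.33 kg m⁻³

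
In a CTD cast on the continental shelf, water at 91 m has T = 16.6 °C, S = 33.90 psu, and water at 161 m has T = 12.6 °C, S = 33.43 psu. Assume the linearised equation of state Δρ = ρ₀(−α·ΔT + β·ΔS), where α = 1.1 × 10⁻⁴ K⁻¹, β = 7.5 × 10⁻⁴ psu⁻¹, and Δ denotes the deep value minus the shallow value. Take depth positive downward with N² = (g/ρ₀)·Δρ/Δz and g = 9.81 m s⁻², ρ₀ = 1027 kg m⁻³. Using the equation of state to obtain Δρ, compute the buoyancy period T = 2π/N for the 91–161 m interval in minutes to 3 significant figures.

29.9 min

ΔT = -4.0 K, ΔS = -0.47 psu (deep − shallow).
Δρ/ρ₀ = −αΔT + βΔS = 4.40 × 10⁻⁴ − 3.525 × 10⁻⁴ = 8.75 × 10⁻⁵, so Δρ ≈ 0.08986 kg m⁻³.
N² = (g/ρ₀)·Δρ/Δz = g·(Δρ/ρ₀)/Δz = 9.81 × 8.75 × 10⁻⁵ / 70 = 1.2263 × 10⁻⁵ s⁻².
N = √(1.2263 × 10⁻⁵) = 3.5019 × 10⁻³ rad s⁻¹ → T = 2π/N = 1.7942 × 10³ s = 29.903 min ≈ 29.9 min.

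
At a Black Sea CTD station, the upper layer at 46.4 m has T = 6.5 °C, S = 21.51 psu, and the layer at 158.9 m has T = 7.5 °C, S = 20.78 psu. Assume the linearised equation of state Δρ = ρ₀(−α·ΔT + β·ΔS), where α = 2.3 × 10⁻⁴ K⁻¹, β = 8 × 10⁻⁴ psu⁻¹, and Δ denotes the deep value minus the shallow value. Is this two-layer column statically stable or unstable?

unstable

ΔT = 7.5 − 6.5 = +1.0 K and ΔS = 20.78 − 21.51 = -0.73 psu (deep − shallow).
−αΔT = -2.30 × 10⁻⁴; βΔS = -5.84 × 10⁻⁴; sum Δρ/ρ₀ = -8.14 × 10⁻⁴.
Δρ/ρ₀ < 0, so Δρ < 0: deeper water is lighter → statically unstable; the column would overturn.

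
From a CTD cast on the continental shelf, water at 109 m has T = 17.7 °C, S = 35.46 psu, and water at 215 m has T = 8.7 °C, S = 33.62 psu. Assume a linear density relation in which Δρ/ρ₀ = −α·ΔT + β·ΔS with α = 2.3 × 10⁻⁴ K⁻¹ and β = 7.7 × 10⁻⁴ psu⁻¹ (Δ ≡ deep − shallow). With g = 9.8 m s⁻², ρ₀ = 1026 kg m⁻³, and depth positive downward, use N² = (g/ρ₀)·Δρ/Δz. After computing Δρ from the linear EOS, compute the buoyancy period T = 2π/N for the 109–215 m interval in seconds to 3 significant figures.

809 s

ΔT = -9.0 K, ΔS = -1.84 psu (deep − shallow).
Δρ/ρ₀ = −αΔT + βΔS = 2.07 × 10⁻³ − 1.4168 × 10⁻³ = 6.532 × 10⁻⁴, so Δρ ≈ 0.6702 kg m⁻³.
N² = (g/ρ₀)·Δρ/Δz = g·(Δρ/ρ₀)/Δz = 9.8 × 6.532 × 10⁻⁴ / 106 = 6.0390 × 10⁻⁵ s⁻².
N = √(6.0390 × 10⁻⁵) = 7.7711 × 10⁻³ rad s⁻¹ → T = 2π/N = 808.53 s ≈ 809 s.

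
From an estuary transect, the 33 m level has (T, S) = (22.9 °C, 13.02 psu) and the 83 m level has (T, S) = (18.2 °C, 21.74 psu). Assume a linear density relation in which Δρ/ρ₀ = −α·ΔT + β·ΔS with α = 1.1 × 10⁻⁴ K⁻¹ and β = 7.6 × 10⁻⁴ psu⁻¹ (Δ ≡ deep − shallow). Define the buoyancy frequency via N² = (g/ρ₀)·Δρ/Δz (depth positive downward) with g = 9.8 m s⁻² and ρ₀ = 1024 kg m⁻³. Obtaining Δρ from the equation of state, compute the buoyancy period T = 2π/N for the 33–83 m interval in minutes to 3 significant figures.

ΔT = -4.7 K, ΔS = +8.72 psu (deep − shallow).
Δρ/ρ₀ = −αΔT + βΔS = 5.17 × 10⁻⁴ + 6.6272 × 10⁻³ = 7.1442 × 10⁻³, so Δρ ≈ 7.316 kg m⁻³.
N² = (g/ρ₀)·Δρ/Δz = g·(Δρ/ρ₀)/Δz = 9.8 × 7.1442 × 10⁻³ / 50 = 1.4003 × 10⁻³ s⁻².
N = √(1.4003 × 10⁻³) = 0.037421 rad s⁻¹ → T = 2π/N = 167.91 s = 2.7985 min ≈ 2.80 min.

2.80 min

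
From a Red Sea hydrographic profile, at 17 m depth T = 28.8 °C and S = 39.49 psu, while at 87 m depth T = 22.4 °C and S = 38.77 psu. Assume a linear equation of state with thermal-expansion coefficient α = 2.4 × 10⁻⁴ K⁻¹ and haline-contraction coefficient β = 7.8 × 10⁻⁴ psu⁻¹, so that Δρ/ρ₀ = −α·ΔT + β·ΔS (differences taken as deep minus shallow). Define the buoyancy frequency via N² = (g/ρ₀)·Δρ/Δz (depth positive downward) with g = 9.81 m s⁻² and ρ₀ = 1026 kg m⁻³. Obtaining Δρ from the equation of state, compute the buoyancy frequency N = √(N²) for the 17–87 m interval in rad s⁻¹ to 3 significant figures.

ΔT = -6.4 K, ΔS = -0.72 psu (deep − shallow).
Δρ/ρ₀ = −αΔT + βΔS = 1.536 × 10⁻³ − 5.616 × 10⁻⁴ = 9.744 × 10⁻⁴, so Δρ ≈ 0.9997 kg m⁻³.
N² = (g/ρ₀)·Δρ/Δz = g·(Δρ/ρ₀)/Δz = 9.81 × 9.744 × 10⁻⁴ / 70 = 1.3656 × 10⁻⁴ s⁻².
N = √(1.3656 × 10⁻⁴) = 0.011686 rad s⁻¹ ≈ 0.0117 rad s⁻¹.

0.0117 rad s⁻¹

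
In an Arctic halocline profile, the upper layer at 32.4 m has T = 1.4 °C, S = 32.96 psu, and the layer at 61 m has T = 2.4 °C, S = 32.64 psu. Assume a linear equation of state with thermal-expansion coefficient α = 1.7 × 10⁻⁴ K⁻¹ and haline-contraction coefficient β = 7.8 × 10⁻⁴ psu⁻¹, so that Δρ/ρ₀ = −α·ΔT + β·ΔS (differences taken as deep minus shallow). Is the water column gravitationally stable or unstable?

ΔT = 2.4 − 1.4 = +1.0 K and ΔS = 32.64 − 32.96 = -0.32 psu (deep − shallow).
−αΔT = -1.70 × 10⁻⁴; βΔS = -2.496 × 10⁻⁴; sum Δρ/ρ₀ = -4.196 × 10⁻⁴.
Δρ/ρ₀ < 0, so Δρ < 0: deeper water is lighter → statically unstable; the column would overturn.

unstable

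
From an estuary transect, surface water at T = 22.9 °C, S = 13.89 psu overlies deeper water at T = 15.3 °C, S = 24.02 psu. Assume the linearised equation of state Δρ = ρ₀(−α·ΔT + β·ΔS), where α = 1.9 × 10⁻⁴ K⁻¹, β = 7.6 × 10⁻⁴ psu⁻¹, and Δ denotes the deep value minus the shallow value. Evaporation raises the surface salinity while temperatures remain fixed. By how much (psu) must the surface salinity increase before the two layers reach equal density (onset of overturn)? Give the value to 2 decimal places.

12.03 psu

Neutral buoyancy requires −α(T_deep − T_surf) + β(S_deep − S_surf′) = 0.
S_surf′ = S_deep − (α/β)·ΔT = 24.02 − (1.9 × 10⁻⁴/7.6 × 10⁻⁴)·(-7.6) = 25.9200 psu.
Increase required: 25.9200 − 13.89 = 12.0300 psu.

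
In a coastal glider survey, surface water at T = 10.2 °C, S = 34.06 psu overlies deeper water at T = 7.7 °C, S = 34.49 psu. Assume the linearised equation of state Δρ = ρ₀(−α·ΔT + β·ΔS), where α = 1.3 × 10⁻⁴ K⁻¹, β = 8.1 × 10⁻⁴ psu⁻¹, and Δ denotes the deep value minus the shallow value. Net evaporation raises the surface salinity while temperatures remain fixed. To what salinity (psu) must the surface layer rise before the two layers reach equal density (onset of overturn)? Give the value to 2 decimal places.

34.89 psu

Neutral buoyancy requires −α(T_deep − T_surf) + β(S_deep − S_surf′) = 0.
S_surf′ = S_deep − (α/β)·ΔT = 34.49 − (1.3 × 10⁻⁴/8.1 × 10⁻⁴)·(-2.5) = 34.8912 psu.
Increase required: 34.8912 − 34.06 = 0.8312 psu.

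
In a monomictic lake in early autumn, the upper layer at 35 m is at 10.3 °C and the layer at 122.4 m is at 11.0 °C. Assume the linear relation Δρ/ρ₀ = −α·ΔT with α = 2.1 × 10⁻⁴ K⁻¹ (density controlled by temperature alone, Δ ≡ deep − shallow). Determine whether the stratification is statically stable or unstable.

ΔT = 11.0 − 10.3 = +0.7 K, so Δρ/ρ₀ = −αΔT = -1.47 × 10⁻⁴.
Δρ/ρ₀ < 0, so Δρ < 0: deeper water is lighter → statically unstable; the column would overturn.

unstable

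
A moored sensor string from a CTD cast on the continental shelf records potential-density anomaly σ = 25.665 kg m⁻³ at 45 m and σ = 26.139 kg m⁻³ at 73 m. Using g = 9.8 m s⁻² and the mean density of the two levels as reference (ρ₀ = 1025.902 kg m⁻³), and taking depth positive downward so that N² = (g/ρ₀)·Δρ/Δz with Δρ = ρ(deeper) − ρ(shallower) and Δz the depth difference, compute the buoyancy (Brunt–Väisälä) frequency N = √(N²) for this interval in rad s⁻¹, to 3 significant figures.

Δρ = 1026.139 − 1025.665 = 0.474 kg m⁻³ over Δz = 73 − 45 = 28 m.
N² = (9.8/1025.902) × (0.474/28) = 1.6171 × 10⁻⁴ s⁻².
N = √(1.6171 × 10⁻⁴) = 0.012717 rad s⁻¹ ≈ 0.0127 rad s⁻¹.
Since Δρ > 0 the layer is stably stratified.

0.0127 rad s⁻¹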